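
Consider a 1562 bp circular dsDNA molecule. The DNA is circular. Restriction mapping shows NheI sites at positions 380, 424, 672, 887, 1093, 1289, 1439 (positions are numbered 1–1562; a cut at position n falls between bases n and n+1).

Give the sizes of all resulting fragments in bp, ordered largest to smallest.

503, 248, 215, 206, 196, 150, 44 bp

Circular molecule, 7 cuts → 7 fragments:
  424 − 380 = 44 bp
  672 − 424 = 248 bp
  887 − 672 = 215 bp
  1093 − 887 = 206 bp
  1289 − 1093 = 196 bp
  1439 − 1289 = 150 bp
  wrap: 1562 − 1439 + 380 = 503 bp
Sorted largest to smallest: 503, 248, 215, 206, 196, 150, 44 bp.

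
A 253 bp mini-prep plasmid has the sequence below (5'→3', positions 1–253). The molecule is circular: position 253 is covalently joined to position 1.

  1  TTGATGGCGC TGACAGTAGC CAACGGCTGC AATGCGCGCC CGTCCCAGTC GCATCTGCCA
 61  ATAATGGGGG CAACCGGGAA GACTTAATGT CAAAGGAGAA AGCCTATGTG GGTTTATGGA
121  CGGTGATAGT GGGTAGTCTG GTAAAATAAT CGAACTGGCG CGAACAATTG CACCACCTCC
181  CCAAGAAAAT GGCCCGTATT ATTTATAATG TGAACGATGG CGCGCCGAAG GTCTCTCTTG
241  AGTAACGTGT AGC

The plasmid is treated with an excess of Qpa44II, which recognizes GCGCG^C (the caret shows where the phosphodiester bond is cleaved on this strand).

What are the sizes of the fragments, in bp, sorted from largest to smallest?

Qpa44II sites (GCGCGC) start at positions 34, 220.
Qpa44II cuts after base 5 of each site (before the last base), so after positions 38, 224.
Circular molecule, 2 cuts → 2 fragments:
  39–224 → 186 bp
  225–253 then 1–38 → 29 + 38 = 67 bp
Sorted largest to smallest: 186, 67 bp.

186, 67 bp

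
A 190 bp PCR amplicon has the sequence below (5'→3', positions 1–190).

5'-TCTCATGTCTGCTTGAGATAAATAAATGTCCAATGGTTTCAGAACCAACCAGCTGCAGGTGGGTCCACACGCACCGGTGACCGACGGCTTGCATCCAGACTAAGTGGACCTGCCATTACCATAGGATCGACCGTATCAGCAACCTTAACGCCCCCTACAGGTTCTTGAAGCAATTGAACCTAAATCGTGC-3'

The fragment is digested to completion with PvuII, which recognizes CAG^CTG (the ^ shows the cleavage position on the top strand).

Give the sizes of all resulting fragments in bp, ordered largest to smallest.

The PvuII site (CAGCTG) starts at position 50.
PvuII cuts after base 3 of each site, so after position 52.
Linear molecule, 1 cut → 2 fragments:
  1–52 → 52 bp
  53–190 → 138 bp
Sorted largest to smallest: 138, 52 bp.

138, 52 bp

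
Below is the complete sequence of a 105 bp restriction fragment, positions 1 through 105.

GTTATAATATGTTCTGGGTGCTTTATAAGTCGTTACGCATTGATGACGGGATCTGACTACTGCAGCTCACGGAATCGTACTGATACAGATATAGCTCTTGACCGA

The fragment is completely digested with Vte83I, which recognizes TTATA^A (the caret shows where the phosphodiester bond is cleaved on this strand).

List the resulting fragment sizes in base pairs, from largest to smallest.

78, 21, 6 bp

Vte83I sites (TTATAA) start at positions 2, 23.
Vte83I cuts after base 5 of each site (before the last base), so after positions 6, 27.
Linear molecule, 2 cuts → 3 fragments:
  1–6 → 6 bp
  7–27 → 21 bp
  28–105 → 78 bp
Sorted largest to smallest: 78, 21, 6 bp.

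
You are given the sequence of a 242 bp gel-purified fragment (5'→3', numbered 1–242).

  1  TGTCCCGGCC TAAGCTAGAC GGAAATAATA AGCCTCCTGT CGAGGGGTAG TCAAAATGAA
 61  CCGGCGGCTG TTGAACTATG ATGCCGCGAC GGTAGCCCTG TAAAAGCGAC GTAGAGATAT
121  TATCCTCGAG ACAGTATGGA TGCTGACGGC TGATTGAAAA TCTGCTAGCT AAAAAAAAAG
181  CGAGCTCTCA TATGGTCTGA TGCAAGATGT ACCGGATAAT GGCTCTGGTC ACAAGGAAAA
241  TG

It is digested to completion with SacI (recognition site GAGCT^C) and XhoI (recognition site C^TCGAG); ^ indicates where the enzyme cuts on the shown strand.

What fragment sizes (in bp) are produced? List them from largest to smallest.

The SacI site (GAGCTC) starts at position 182.
SacI cuts after base 5 of each site (before the last base), so after position 186.
The XhoI site (CTCGAG) starts at position 125.
XhoI cuts after the first base of each site, so after position 125.
Combined cut positions: 125, 186.
Linear molecule, 2 cuts → 3 fragments:
  1–125 → 125 bp
  126–186 → 61 bp
  187–242 → 56 bp
Sorted largest to smallest: 125, 61, 56 bp.

125, 61, 56 bp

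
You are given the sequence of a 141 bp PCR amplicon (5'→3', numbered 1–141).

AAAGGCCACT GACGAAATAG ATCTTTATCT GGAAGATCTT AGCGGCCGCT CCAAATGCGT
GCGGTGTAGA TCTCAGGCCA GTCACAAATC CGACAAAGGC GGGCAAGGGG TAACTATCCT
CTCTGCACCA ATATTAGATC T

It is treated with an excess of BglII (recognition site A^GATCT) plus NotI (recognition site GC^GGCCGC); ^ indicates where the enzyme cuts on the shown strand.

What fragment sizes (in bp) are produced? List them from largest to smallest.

68, 25, 19, 15, 9, 5 bp

BglII sites (AGATCT) start at positions 19, 34, 68, 136.
BglII cuts after the first base of each site, so after positions 19, 34, 68, 136.
The NotI site (GCGGCCGC) starts at position 42.
NotI cuts after base 2 of each site, so after position 43.
Combined cut positions: 19, 34, 43, 68, 136.
Linear molecule, 5 cuts → 6 fragments:
  1–19 → 19 bp
  20–34 → 15 bp
  35–43 → 9 bp
  44–68 → 25 bp
  69–136 → 68 bp
  137–141 → 5 bp
Sorted largest to smallest: 68, 25, 19, 15, 9, 5 bp.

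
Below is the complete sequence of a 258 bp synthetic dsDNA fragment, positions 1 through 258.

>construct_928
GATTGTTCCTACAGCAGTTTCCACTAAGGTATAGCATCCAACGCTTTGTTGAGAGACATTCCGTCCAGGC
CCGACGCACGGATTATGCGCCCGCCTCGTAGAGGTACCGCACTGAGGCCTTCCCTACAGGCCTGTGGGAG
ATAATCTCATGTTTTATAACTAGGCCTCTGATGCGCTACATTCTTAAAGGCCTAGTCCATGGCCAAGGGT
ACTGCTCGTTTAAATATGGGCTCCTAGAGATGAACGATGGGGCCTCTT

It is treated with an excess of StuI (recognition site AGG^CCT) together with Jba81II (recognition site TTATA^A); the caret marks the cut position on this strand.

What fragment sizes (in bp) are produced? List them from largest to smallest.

117, 68, 28, 26, 13, 6 bp

StuI sites (AGGCCT) start at positions 115, 128, 162, 188.
StuI cuts after base 3 of each site, so after positions 117, 130, 164, 190.
The Jba81II site (TTATAA) starts at position 154.
Jba81II cuts after base 5 of each site (before the last base), so after position 158.
Combined cut positions: 117, 130, 158, 164, 190.
Linear molecule, 5 cuts → 6 fragments:
  1–117 → 117 bp
  118–130 → 13 bp
  131–158 → 28 bp
  159–164 → 6 bp
  165–190 → 26 bp
  191–258 → 68 bp
Sorted largest to smallest: 117, 68, 28, 26, 13, 6 bp.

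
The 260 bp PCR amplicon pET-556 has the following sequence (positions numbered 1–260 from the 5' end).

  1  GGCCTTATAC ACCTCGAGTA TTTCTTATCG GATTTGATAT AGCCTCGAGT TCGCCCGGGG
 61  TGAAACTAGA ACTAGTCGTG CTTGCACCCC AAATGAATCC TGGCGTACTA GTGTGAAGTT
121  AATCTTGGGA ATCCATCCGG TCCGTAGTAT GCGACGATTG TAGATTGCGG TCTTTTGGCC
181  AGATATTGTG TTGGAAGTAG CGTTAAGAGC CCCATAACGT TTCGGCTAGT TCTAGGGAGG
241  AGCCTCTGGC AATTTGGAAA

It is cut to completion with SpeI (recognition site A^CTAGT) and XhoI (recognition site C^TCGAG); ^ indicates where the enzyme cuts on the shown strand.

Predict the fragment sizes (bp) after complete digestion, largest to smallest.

153, 36, 31, 27, 13 bp

SpeI sites (ACTAGT) start at positions 71, 107.
SpeI cuts after the first base of each site, so after positions 71, 107.
XhoI sites (CTCGAG) start at positions 13, 44.
XhoI cuts after the first base of each site, so after positions 13, 44.
Combined cut positions: 13, 44, 71, 107.
Linear molecule, 4 cuts → 5 fragments:
  1–13 → 13 bp
  14–44 → 31 bp
  45–71 → 27 bp
  72–107 → 36 bp
  108–260 → 153 bp
Sorted largest to smallest: 153, 36, 31, 27, 13 bp.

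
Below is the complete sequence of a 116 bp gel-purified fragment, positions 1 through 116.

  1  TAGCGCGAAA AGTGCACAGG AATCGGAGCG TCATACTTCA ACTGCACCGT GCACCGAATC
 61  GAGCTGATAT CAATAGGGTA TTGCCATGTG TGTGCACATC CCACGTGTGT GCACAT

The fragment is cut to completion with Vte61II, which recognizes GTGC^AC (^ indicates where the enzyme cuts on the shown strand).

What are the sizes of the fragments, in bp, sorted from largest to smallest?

43, 37, 17, 15, 4 bp

Vte61II sites (GTGCAC) start at positions 12, 49, 92, 109.
Vte61II cuts after base 4 of each site, so after positions 15, 52, 95, 112.
Linear molecule, 4 cuts → 5 fragments:
  1–15 → 15 bp
  16–52 → 37 bp
  53–95 → 43 bp
  96–112 → 17 bp
  113–116 → 4 bp
Sorted largest to smallest: 43, 37, 17, 15, 4 bp.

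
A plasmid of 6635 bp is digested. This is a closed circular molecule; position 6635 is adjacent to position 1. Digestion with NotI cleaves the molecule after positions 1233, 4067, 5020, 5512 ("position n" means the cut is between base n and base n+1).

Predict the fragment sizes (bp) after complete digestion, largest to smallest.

Circular molecule, 4 cuts → 4 fragments:
  4067 − 1233 = 2834 bp
  5020 − 4067 = 953 bp
  5512 − 5020 = 492 bp
  wrap: 6635 − 5512 + 1233 = 2356 bp
Sorted largest to smallest: 2834, 2356, 953, 492 bp.

2834, 2356, 953, 492 bp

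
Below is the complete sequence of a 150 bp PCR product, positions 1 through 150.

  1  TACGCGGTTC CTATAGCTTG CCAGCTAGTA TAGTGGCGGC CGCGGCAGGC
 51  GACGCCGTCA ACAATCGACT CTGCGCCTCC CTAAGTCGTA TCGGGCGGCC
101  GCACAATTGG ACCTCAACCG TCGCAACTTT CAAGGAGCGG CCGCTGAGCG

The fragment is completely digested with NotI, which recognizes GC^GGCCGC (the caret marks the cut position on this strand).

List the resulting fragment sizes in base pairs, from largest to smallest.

59, 42, 37, 12 bp

NotI sites (GCGGCCGC) start at positions 36, 95, 137.
NotI cuts after base 2 of each site, so after positions 37, 96, 138.
Linear molecule, 3 cuts → 4 fragments:
  1–37 → 37 bp
  38–96 → 59 bp
  97–138 → 42 bp
  139–150 → 12 bp
Sorted largest to smallest: 59, 42, 37, 12 bp.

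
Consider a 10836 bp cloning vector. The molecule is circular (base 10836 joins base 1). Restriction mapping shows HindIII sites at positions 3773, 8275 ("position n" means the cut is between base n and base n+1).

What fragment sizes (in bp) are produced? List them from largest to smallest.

6334, 4502 bp

Circular molecule, 2 cuts → 2 fragments:
  8275 − 3773 = 4502 bp
  wrap: 10836 − 8275 + 3773 = 6334 bp
Sorted largest to smallest: 6334, 4502 bp.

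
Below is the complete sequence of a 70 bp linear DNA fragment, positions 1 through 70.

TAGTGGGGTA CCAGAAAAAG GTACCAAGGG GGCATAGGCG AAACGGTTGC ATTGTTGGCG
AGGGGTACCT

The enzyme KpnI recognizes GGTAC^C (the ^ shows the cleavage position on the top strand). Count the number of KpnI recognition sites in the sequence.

GGTACC occurs starting at positions 7, 20, 64.
KpnI cuts at 3 sites.

3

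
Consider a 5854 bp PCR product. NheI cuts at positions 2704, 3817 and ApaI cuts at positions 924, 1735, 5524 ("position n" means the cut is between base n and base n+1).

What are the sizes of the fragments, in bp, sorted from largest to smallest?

1707, 1113, 969, 924, 811, 330 bp

Combined cut positions (sorted): 924, 1735, 2704, 3817, 5524.
Linear molecule, 5 cuts → 6 fragments:
  924 − 0 = 924 bp
  1735 − 924 = 811 bp
  2704 − 1735 = 969 bp
  3817 − 2704 = 1113 bp
  5524 − 3817 = 1707 bp
  5854 − 5524 = 330 bp
Sorted largest to smallest: 1707, 1113, 969, 924, 811, 330 bp.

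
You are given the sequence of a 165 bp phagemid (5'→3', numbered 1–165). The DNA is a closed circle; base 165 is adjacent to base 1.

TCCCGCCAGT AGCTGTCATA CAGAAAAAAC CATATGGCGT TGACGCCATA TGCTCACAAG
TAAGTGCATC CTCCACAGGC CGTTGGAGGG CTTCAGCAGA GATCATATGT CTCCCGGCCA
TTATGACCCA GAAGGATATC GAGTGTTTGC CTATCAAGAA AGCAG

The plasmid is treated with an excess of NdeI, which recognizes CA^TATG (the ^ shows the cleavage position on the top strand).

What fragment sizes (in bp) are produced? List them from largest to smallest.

NdeI sites (CATATG) start at positions 31, 47, 104.
NdeI cuts after base 2 of each site, so after positions 32, 48, 105.
Circular molecule, 3 cuts → 3 fragments:
  33–48 → 16 bp
  49–105 → 57 bp
  106–165 then 1–32 → 60 + 32 = 92 bp
Sorted largest to smallest: 92, 57, 16 bp.

92, 57, 16 bp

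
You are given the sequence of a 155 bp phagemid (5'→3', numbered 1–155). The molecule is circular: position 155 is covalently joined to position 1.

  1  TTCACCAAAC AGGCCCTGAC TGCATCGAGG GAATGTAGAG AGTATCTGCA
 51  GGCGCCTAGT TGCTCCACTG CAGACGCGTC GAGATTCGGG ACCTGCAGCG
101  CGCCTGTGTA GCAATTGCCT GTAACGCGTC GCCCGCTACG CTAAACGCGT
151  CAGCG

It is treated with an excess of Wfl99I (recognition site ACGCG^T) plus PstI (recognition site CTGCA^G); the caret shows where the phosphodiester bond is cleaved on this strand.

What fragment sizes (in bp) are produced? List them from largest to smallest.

Wfl99I sites (ACGCGT) start at positions 74, 124, 145.
Wfl99I cuts after base 5 of each site (before the last base), so after positions 78, 128, 149.
PstI sites (CTGCAG) start at positions 46, 68, 93.
PstI cuts after base 5 of each site (before the last base), so after positions 50, 72, 97.
Combined cut positions: 50, 72, 78, 97, 128, 149.
Circular molecule, 6 cuts → 6 fragments:
  51–72 → 22 bp
  73–78 → 6 bp
  79–97 → 19 bp
  98–128 → 31 bp
  129–149 → 21 bp
  150–155 then 1–50 → 6 + 50 = 56 bp
Sorted largest to smallest: 56, 31, 22, 21, 19, 6 bp.

56, 31, 22, 21, 19, 6 bp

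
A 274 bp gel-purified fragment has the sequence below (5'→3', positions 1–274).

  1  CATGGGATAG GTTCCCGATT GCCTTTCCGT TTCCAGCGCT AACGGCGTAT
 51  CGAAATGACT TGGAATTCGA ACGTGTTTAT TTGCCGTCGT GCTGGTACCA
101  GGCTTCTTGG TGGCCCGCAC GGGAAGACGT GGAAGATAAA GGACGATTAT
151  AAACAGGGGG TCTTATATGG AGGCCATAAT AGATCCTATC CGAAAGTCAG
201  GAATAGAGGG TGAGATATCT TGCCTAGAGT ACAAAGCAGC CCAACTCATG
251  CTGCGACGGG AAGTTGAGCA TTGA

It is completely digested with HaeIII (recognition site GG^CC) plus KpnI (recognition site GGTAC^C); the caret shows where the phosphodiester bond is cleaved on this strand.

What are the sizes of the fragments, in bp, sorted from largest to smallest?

HaeIII sites (GGCC) start at positions 112, 172.
HaeIII cuts after base 2 of each site, so after positions 113, 173.
The KpnI site (GGTACC) starts at position 94.
KpnI cuts after base 5 of each site (before the last base), so after position 98.
Combined cut positions: 98, 113, 173.
Linear molecule, 3 cuts → 4 fragments:
  1–98 → 98 bp
  99–113 → 15 bp
  114–173 → 60 bp
  174–274 → 101 bp
Sorted largest to smallest: 101, 98, 60, 15 bp.

101, 98, 60, 15 bp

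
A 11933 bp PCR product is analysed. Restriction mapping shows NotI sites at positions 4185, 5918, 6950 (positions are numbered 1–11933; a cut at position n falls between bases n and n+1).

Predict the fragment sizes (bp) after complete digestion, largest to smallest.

4983, 4185, 1733, 1032 bp

Linear molecule, 3 cuts → 4 fragments:
  4185 − 0 = 4185 bp
  5918 − 4185 = 1733 bp
  6950 − 5918 = 1032 bp
  11933 − 6950 = 4983 bp
Sorted largest to smallest: 4983, 4185, 1733, 1032 bp.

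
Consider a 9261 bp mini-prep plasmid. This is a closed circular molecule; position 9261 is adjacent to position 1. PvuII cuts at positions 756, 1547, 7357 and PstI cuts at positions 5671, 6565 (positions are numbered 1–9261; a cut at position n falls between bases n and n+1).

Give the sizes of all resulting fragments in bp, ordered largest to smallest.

Combined cut positions (sorted): 756, 1547, 5671, 6565, 7357.
Circular molecule, 5 cuts → 5 fragments:
  1547 − 756 = 791 bp
  5671 − 1547 = 4124 bp
  6565 − 5671 = 894 bp
  7357 − 6565 = 792 bp
  wrap: 9261 − 7357 + 756 = 2660 bp
Sorted largest to smallest: 4124, 2660, 894, 792, 791 bp.

4124, 2660, 894, 792, 791 bp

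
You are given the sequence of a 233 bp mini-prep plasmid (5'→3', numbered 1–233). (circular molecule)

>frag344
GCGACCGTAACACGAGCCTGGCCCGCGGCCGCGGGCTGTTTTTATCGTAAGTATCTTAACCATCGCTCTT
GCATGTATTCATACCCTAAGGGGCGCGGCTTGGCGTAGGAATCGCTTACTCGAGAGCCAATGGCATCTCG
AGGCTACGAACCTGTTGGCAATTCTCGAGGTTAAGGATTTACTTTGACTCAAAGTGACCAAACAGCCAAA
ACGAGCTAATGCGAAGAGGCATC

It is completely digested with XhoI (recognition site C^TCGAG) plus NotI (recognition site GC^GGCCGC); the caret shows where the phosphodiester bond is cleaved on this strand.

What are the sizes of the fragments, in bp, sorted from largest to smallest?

95, 93, 27, 18 bp

XhoI sites (CTCGAG) start at positions 119, 137, 164.
XhoI cuts after the first base of each site, so after positions 119, 137, 164.
The NotI site (GCGGCCGC) starts at position 25.
NotI cuts after base 2 of each site, so after position 26.
Combined cut positions: 26, 119, 137, 164.
Circular molecule, 4 cuts → 4 fragments:
  27–119 → 93 bp
  120–137 → 18 bp
  138–164 → 27 bp
  165–233 then 1–26 → 69 + 26 = 95 bp
Sorted largest to smallest: 95, 93, 27, 18 bp.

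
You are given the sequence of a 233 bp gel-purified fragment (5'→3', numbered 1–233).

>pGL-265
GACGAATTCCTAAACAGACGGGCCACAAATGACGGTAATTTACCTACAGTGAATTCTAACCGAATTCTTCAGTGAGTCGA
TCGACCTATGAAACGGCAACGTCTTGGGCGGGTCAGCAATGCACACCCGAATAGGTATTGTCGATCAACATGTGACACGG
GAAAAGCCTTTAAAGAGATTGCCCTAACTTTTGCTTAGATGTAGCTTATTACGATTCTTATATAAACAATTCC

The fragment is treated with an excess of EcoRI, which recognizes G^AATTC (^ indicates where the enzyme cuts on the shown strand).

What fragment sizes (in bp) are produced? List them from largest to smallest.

171, 47, 11, 4 bp

EcoRI sites (GAATTC) start at positions 4, 51, 62.
EcoRI cuts after the first base of each site, so after positions 4, 51, 62.
Linear molecule, 3 cuts → 4 fragments:
  1–4 → 4 bp
  5–51 → 47 bp
  52–62 → 11 bp
  63–233 → 171 bp
Sorted largest to smallest: 171, 47, 11, 4 bp.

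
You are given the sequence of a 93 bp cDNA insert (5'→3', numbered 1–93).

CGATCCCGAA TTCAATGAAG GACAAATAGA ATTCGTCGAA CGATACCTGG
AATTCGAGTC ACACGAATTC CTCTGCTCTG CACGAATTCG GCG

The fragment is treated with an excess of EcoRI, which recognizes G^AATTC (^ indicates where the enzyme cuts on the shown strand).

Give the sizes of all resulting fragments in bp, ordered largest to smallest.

21, 21, 19, 15, 9, 8 bp

EcoRI sites (GAATTC) start at positions 8, 29, 50, 65, 84.
EcoRI cuts after the first base of each site, so after positions 8, 29, 50, 65, 84.
Linear molecule, 5 cuts → 6 fragments:
  1–8 → 8 bp
  9–29 → 21 bp
  30–50 → 21 bp
  51–65 → 15 bp
  66–84 → 19 bp
  85–93 → 9 bp
Sorted largest to smallest: 21, 21, 19, 15, 9, 8 bp.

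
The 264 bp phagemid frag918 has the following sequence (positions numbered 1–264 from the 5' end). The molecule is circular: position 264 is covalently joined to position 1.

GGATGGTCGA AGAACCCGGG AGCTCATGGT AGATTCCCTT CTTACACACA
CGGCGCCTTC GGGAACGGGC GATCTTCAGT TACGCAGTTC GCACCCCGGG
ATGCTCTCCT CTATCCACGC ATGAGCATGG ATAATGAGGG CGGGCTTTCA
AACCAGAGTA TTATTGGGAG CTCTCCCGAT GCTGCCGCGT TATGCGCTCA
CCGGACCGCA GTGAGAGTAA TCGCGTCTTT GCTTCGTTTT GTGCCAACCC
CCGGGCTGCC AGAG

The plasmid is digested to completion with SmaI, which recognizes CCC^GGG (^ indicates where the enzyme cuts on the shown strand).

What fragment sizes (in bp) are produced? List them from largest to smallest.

155, 80, 29 bp

SmaI sites (CCCGGG) start at positions 15, 95, 250.
SmaI cuts after base 3 of each site, so after positions 17, 97, 252.
Circular molecule, 3 cuts → 3 fragments:
  18–97 → 80 bp
  98–252 → 155 bp
  253–264 then 1–17 → 12 + 17 = 29 bp
Sorted largest to smallest: 155, 80, 29 bp.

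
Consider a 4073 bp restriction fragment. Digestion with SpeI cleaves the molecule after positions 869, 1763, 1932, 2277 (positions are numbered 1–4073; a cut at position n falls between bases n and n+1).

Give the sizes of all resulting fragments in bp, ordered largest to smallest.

Linear molecule, 4 cuts → 5 fragments:
  869 − 0 = 869 bp
  1763 − 869 = 894 bp
  1932 − 1763 = 169 bp
  2277 − 1932 = 345 bp
  4073 − 2277 = 1796 bp
Sorted largest to smallest: 1796, 894, 869, 345, 169 bp.

1796, 894, 869, 345, 169 bp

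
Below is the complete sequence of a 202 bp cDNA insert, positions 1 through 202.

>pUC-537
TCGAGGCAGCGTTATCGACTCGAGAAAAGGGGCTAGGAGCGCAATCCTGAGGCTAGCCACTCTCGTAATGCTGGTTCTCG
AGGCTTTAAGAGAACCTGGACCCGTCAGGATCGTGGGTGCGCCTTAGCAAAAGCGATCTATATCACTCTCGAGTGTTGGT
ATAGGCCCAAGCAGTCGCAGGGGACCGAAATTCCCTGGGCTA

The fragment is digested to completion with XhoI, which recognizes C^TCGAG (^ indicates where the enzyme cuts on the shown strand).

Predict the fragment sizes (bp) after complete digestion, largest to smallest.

XhoI sites (CTCGAG) start at positions 19, 77, 148.
XhoI cuts after the first base of each site, so after positions 19, 77, 148.
Linear molecule, 3 cuts → 4 fragments:
  1–19 → 19 bp
  20–77 → 58 bp
  78–148 → 71 bp
  149–202 → 54 bp
Sorted largest to smallest: 71, 58, 54, 19 bp.

71, 58, 54, 19 bp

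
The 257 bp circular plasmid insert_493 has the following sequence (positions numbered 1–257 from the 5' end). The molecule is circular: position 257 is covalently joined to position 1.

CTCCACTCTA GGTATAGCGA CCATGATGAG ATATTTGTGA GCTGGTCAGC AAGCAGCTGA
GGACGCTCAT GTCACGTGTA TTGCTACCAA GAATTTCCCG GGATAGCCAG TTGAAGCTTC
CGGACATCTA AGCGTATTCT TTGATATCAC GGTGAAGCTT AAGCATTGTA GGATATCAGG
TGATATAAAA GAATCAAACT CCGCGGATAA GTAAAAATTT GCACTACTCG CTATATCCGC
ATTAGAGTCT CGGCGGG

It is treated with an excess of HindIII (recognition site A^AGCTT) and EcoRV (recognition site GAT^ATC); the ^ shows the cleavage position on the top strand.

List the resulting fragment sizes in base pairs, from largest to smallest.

HindIII sites (AAGCTT) start at positions 114, 155.
HindIII cuts after the first base of each site, so after positions 114, 155.
EcoRV sites (GATATC) start at positions 143, 172.
EcoRV cuts after base 3 of each site, so after positions 145, 174.
Combined cut positions: 114, 145, 155, 174.
Circular molecule, 4 cuts → 4 fragments:
  115–145 → 31 bp
  146–155 → 10 bp
  156–174 → 19 bp
  175–257 then 1–114 → 83 + 114 = 197 bp
Sorted largest to smallest: 197, 31, 19, 10 bp.

197, 31, 19, 10 bp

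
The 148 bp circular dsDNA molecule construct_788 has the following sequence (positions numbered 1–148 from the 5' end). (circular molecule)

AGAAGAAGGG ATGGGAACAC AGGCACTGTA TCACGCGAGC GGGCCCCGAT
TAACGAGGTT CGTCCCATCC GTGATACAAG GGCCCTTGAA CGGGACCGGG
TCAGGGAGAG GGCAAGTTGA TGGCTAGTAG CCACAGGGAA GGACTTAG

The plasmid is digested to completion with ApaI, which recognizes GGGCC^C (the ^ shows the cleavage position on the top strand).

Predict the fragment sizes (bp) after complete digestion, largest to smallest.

ApaI sites (GGGCCC) start at positions 41, 80.
ApaI cuts after base 5 of each site (before the last base), so after positions 45, 84.
Circular molecule, 2 cuts → 2 fragments:
  46–84 → 39 bp
  85–148 then 1–45 → 64 + 45 = 109 bp
Sorted largest to smallest: 109, 39 bp.

109, 39 bp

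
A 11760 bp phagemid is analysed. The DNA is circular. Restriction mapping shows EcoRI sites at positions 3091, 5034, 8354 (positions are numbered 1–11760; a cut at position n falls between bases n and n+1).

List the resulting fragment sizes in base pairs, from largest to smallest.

Circular molecule, 3 cuts → 3 fragments:
  5034 − 3091 = 1943 bp
  8354 − 5034 = 3320 bp
  wrap: 11760 − 8354 + 3091 = 6497 bp
Sorted largest to smallest: 6497, 3320, 1943 bp.

6497, 3320, 1943 bp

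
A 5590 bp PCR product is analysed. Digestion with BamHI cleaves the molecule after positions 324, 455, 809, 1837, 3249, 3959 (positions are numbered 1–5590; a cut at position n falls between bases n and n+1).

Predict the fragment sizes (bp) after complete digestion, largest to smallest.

1631, 1412, 1028, 710, 354, 324, 131 bp

Linear molecule, 6 cuts → 7 fragments:
  324 − 0 = 324 bp
  455 − 324 = 131 bp
  809 − 455 = 354 bp
  1837 − 809 = 1028 bp
  3249 − 1837 = 1412 bp
  3959 − 3249 = 710 bp
  5590 − 3959 = 1631 bp
Sorted largest to smallest: 1631, 1412, 1028, 710, 354, 324, 131 bp.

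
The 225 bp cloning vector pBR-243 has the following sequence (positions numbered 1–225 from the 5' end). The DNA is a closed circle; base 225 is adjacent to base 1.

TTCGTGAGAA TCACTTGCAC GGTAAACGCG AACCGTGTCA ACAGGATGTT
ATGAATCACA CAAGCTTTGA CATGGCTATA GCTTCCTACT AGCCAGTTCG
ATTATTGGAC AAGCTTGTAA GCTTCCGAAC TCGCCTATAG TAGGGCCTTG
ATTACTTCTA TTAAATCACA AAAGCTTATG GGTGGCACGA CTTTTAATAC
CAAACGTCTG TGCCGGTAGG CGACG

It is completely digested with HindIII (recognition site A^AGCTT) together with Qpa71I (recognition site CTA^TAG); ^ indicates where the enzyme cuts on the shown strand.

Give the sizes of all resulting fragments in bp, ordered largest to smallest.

HindIII sites (AAGCTT) start at positions 62, 111, 119, 172.
HindIII cuts after the first base of each site, so after positions 62, 111, 119, 172.
Qpa71I sites (CTATAG) start at positions 76, 135.
Qpa71I cuts after base 3 of each site, so after positions 78, 137.
Combined cut positions: 62, 78, 111, 119, 137, 172.
Circular molecule, 6 cuts → 6 fragments:
  63–78 → 16 bp
  79–111 → 33 bp
  112–119 → 8 bp
  120–137 → 18 bp
  138–172 → 35 bp
  173–225 then 1–62 → 53 + 62 = 115 bp
Sorted largest to smallest: 115, 35, 33, 18, 16, 8 bp.

115, 35, 33, 18, 16, 8 bp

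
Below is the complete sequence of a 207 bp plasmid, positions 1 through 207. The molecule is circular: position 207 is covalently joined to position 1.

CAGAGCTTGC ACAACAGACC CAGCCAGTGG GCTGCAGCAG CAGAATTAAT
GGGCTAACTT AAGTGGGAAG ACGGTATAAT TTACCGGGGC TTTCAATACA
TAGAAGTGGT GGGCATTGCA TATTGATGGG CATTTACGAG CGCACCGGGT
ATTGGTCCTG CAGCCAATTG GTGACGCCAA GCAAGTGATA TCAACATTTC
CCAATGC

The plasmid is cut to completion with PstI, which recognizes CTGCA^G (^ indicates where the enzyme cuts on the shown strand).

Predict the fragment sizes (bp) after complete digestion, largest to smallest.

126, 81 bp

PstI sites (CTGCAG) start at positions 32, 158.
PstI cuts after base 5 of each site (before the last base), so after positions 36, 162.
Circular molecule, 2 cuts → 2 fragments:
  37–162 → 126 bp
  163–207 then 1–36 → 45 + 36 = 81 bp
Sorted largest to smallest: 126, 81 bp.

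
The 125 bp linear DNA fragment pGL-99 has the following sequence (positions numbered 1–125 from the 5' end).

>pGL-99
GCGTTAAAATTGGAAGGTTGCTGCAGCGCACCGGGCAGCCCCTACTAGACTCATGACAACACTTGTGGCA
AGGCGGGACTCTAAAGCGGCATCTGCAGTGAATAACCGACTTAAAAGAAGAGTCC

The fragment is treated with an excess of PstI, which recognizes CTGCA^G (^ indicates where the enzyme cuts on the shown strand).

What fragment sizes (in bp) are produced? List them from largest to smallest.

PstI sites (CTGCAG) start at positions 21, 93.
PstI cuts after base 5 of each site (before the last base), so after positions 25, 97.
Linear molecule, 2 cuts → 3 fragments:
  1–25 → 25 bp
  26–97 → 72 bp
  98–125 → 28 bp
Sorted largest to smallest: 72, 28, 25 bp.

72, 28, 25 bp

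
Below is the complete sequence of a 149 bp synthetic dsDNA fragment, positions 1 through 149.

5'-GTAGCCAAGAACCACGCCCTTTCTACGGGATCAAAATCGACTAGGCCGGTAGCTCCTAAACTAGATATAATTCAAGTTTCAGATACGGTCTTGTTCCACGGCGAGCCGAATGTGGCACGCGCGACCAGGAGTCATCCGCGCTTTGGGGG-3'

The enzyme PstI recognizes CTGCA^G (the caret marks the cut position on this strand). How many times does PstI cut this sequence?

0

No occurrence of CTGCAG is present in the sequence.
PstI does not cut: 0 sites.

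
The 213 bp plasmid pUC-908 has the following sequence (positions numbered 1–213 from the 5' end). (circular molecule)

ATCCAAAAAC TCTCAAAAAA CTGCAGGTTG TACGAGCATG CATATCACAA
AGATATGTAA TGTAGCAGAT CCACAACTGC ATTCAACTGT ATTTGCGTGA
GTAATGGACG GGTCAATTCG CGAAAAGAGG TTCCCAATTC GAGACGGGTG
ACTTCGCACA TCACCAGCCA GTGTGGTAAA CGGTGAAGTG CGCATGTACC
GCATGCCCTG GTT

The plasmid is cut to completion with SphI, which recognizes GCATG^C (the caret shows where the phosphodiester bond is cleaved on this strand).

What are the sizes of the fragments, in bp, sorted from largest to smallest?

SphI sites (GCATGC) start at positions 36, 201.
SphI cuts after base 5 of each site (before the last base), so after positions 40, 205.
Circular molecule, 2 cuts → 2 fragments:
  41–205 → 165 bp
  206–213 then 1–40 → 8 + 40 = 48 bp
Sorted largest to smallest: 165, 48 bp.

165, 48 bp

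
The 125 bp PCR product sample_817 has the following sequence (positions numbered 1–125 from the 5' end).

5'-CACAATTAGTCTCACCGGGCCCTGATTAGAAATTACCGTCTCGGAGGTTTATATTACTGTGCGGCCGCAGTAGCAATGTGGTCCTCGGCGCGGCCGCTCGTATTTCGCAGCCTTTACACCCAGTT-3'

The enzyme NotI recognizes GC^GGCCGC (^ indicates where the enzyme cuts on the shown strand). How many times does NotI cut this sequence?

2

GCGGCCGC occurs starting at positions 61, 90.
NotI cuts at 2 sites.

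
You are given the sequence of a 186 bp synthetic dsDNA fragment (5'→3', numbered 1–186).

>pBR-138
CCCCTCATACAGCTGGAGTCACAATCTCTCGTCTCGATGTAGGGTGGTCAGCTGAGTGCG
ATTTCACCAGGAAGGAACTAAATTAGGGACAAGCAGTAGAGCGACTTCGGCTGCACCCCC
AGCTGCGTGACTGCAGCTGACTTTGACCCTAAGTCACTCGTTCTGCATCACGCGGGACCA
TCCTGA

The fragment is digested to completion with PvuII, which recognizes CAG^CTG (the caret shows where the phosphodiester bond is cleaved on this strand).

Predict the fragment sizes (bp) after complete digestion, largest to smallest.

71, 50, 39, 14, 12 bp

PvuII sites (CAGCTG) start at positions 10, 49, 120, 134.
PvuII cuts after base 3 of each site, so after positions 12, 51, 122, 136.
Linear molecule, 4 cuts → 5 fragments:
  1–12 → 12 bp
  13–51 → 39 bp
  52–122 → 71 bp
  123–136 → 14 bp
  137–186 → 50 bp
Sorted largest to smallest: 71, 50, 39, 14, 12 bp.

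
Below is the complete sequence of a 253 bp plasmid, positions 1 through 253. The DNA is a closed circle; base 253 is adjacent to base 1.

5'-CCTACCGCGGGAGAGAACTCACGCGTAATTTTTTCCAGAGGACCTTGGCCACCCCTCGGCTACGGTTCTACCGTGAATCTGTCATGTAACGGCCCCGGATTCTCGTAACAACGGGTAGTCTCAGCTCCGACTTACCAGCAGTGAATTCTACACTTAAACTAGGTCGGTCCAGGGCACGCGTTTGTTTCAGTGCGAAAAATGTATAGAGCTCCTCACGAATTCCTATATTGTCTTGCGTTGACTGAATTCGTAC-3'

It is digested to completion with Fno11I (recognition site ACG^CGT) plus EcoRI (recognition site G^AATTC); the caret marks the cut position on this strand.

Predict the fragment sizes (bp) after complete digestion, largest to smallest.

Fno11I sites (ACGCGT) start at positions 21, 176.
Fno11I cuts after base 3 of each site, so after positions 23, 178.
EcoRI sites (GAATTC) start at positions 143, 217, 244.
EcoRI cuts after the first base of each site, so after positions 143, 217, 244.
Combined cut positions: 23, 143, 178, 217, 244.
Circular molecule, 5 cuts → 5 fragments:
  24–143 → 120 bp
  144–178 → 35 bp
  179–217 → 39 bp
  218–244 → 27 bp
  245–253 then 1–23 → 9 + 23 = 32 bp
Sorted largest to smallest: 120, 39, 35, 32, 27 bp.

120, 39, 35, 32, 27 bp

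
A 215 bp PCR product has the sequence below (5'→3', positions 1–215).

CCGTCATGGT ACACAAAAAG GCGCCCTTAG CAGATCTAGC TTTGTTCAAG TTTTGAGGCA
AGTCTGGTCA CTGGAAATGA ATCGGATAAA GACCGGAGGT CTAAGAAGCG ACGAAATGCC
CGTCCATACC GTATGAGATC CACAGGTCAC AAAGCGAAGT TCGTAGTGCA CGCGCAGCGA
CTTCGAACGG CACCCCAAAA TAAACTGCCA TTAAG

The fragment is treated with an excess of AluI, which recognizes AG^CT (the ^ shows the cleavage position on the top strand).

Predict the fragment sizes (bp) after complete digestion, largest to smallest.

176, 39 bp

The AluI site (AGCT) starts at position 38.
AluI cuts after base 2 of each site, so after position 39.
Linear molecule, 1 cut → 2 fragments:
  1–39 → 39 bp
  40–215 → 176 bp
Sorted largest to smallest: 176, 39 bp.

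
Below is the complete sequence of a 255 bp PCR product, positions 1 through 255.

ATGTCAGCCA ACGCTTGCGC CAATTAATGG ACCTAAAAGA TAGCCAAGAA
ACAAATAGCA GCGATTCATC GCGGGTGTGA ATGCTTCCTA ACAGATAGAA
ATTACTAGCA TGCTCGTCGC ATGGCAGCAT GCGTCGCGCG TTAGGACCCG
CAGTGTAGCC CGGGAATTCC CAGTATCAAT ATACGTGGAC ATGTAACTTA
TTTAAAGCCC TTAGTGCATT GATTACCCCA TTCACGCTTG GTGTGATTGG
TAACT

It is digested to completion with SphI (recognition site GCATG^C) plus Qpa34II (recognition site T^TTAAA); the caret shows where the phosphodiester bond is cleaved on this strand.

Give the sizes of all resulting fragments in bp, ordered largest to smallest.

112, 70, 54, 19 bp

SphI sites (GCATGC) start at positions 108, 127.
SphI cuts after base 5 of each site (before the last base), so after positions 112, 131.
The Qpa34II site (TTTAAA) starts at position 201.
Qpa34II cuts after the first base of each site, so after position 201.
Combined cut positions: 112, 131, 201.
Linear molecule, 3 cuts → 4 fragments:
  1–112 → 112 bp
  113–131 → 19 bp
  132–201 → 70 bp
  202–255 → 54 bp
Sorted largest to smallest: 112, 70, 54, 19 bp.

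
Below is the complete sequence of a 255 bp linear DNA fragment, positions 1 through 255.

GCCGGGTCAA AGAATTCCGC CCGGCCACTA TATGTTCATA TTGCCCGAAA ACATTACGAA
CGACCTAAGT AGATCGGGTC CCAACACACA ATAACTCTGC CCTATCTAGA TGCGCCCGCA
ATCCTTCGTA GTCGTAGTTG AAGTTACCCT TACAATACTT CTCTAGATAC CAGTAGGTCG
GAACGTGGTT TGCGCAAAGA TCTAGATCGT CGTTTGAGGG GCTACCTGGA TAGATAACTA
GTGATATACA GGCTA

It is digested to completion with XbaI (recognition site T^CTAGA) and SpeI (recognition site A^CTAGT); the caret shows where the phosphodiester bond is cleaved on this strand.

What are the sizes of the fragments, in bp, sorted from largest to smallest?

105, 57, 39, 36, 18 bp

XbaI sites (TCTAGA) start at positions 105, 162, 201.
XbaI cuts after the first base of each site, so after positions 105, 162, 201.
The SpeI site (ACTAGT) starts at position 237.
SpeI cuts after the first base of each site, so after position 237.
Combined cut positions: 105, 162, 201, 237.
Linear molecule, 4 cuts → 5 fragments:
  1–105 → 105 bp
  106–162 → 57 bp
  163–201 → 39 bp
  202–237 → 36 bp
  238–255 → 18 bp
Sorted largest to smallest: 105, 57, 39, 36, 18 bp.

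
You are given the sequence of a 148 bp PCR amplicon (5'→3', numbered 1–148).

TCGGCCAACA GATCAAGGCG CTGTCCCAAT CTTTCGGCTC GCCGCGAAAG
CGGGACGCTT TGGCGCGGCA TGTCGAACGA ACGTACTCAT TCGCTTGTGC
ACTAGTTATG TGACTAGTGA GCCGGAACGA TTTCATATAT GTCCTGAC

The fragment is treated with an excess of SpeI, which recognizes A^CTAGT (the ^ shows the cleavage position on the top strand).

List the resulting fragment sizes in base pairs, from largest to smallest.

SpeI sites (ACTAGT) start at positions 101, 113.
SpeI cuts after the first base of each site, so after positions 101, 113.
Linear molecule, 2 cuts → 3 fragments:
  1–101 → 101 bp
  102–113 → 12 bp
  114–148 → 35 bp
Sorted largest to smallest: 101, 35, 12 bp.

101, 35, 12 bp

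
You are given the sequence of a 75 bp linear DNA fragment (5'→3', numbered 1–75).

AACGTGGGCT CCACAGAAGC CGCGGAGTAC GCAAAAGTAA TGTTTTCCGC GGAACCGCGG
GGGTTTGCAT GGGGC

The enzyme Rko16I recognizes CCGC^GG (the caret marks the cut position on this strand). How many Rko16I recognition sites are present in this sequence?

3

CCGCGG occurs starting at positions 20, 47, 55.
Rko16I cuts at 3 sites.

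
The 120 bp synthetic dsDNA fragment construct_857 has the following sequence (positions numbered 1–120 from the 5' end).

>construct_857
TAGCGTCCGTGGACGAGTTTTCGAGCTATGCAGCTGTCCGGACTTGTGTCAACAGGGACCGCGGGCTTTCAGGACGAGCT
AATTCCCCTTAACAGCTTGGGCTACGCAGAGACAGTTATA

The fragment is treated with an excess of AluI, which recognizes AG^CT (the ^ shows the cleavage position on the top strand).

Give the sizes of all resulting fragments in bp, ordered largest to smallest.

45, 25, 25, 17, 8 bp

AluI sites (AGCT) start at positions 24, 32, 77, 94.
AluI cuts after base 2 of each site, so after positions 25, 33, 78, 95.
Linear molecule, 4 cuts → 5 fragments:
  1–25 → 25 bp
  26–33 → 8 bp
  34–78 → 45 bp
  79–95 → 17 bp
  96–120 → 25 bp
Sorted largest to smallest: 45, 25, 25, 17, 8 bp.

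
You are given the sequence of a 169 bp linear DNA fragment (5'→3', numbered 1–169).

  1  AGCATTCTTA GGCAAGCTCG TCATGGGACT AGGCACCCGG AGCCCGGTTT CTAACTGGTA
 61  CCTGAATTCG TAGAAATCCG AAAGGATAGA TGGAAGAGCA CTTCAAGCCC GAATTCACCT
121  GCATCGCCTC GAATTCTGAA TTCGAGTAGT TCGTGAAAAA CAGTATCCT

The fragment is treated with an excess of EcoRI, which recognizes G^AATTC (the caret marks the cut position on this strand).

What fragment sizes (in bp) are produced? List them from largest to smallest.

64, 47, 31, 20, 7 bp

EcoRI sites (GAATTC) start at positions 64, 111, 131, 138.
EcoRI cuts after the first base of each site, so after positions 64, 111, 131, 138.
Linear molecule, 4 cuts → 5 fragments:
  1–64 → 64 bp
  65–111 → 47 bp
  112–131 → 20 bp
  132–138 → 7 bp
  139–169 → 31 bp
Sorted largest to smallest: 64, 47, 31, 20, 7 bp.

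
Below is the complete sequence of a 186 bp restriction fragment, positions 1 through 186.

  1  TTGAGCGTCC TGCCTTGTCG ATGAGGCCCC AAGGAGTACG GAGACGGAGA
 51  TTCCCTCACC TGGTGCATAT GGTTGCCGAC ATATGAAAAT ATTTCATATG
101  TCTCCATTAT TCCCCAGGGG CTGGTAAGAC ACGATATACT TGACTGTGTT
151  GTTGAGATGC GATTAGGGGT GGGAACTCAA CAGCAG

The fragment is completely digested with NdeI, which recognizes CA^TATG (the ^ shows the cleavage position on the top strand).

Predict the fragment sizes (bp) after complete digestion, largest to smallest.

90, 67, 15, 14 bp

NdeI sites (CATATG) start at positions 66, 80, 95.
NdeI cuts after base 2 of each site, so after positions 67, 81, 96.
Linear molecule, 3 cuts → 4 fragments:
  1–67 → 67 bp
  68–81 → 14 bp
  82–96 → 15 bp
  97–186 → 90 bp
Sorted largest to smallest: 90, 67, 15, 14 bp.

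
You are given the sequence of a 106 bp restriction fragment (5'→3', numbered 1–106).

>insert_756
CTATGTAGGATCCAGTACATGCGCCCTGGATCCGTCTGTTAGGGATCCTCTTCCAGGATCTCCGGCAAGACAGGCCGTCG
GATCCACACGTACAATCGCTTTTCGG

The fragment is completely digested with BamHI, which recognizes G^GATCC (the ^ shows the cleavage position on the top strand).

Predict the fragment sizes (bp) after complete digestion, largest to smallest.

37, 26, 20, 15, 8 bp

BamHI sites (GGATCC) start at positions 8, 28, 43, 80.
BamHI cuts after the first base of each site, so after positions 8, 28, 43, 80.
Linear molecule, 4 cuts → 5 fragments:
  1–8 → 8 bp
  9–28 → 20 bp
  29–43 → 15 bp
  44–80 → 37 bp
  81–106 → 26 bp
Sorted largest to smallest: 37, 26, 20, 15, 8 bp.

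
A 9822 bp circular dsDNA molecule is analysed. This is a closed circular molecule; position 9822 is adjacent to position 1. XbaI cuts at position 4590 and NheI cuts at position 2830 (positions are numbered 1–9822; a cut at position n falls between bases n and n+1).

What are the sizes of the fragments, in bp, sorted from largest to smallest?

Combined cut positions (sorted): 2830, 4590.
Circular molecule, 2 cuts → 2 fragments:
  4590 − 2830 = 1760 bp
  wrap: 9822 − 4590 + 2830 = 8062 bp
Sorted largest to smallest: 8062, 1760 bp.

8062, 1760 bp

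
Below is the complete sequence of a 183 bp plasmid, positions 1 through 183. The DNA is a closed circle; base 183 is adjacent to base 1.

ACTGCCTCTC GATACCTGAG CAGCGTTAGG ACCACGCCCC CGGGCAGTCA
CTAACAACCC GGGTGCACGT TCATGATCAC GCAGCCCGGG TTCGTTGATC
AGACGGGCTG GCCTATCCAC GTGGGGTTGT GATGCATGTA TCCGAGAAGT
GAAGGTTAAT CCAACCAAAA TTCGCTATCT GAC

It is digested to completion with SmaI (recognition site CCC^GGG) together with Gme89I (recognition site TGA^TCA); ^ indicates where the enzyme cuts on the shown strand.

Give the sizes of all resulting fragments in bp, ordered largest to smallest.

126, 19, 16, 11, 11 bp

SmaI sites (CCCGGG) start at positions 39, 58, 85.
SmaI cuts after base 3 of each site, so after positions 41, 60, 87.
Gme89I sites (TGATCA) start at positions 74, 96.
Gme89I cuts after base 3 of each site, so after positions 76, 98.
Combined cut positions: 41, 60, 76, 87, 98.
Circular molecule, 5 cuts → 5 fragments:
  42–60 → 19 bp
  61–76 → 16 bp
  77–87 → 11 bp
  88–98 → 11 bp
  99–183 then 1–41 → 85 + 41 = 126 bp
Sorted largest to smallest: 126, 19, 16, 11, 11 bp.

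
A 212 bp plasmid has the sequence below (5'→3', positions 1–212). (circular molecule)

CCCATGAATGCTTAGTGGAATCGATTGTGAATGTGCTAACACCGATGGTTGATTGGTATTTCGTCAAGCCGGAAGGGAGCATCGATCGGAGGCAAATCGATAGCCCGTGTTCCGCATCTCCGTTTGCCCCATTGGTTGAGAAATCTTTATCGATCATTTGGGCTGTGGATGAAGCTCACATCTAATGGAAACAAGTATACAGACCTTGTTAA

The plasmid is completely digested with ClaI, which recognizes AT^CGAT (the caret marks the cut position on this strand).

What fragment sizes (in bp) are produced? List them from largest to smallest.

ClaI sites (ATCGAT) start at positions 20, 81, 96, 149.
ClaI cuts after base 2 of each site, so after positions 21, 82, 97, 150.
Circular molecule, 4 cuts → 4 fragments:
  22–82 → 61 bp
  83–97 → 15 bp
  98–150 → 53 bp
  151–212 then 1–21 → 62 + 21 = 83 bp
Sorted largest to smallest: 83, 61, 53, 15 bp.

83, 61, 53, 15 bp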